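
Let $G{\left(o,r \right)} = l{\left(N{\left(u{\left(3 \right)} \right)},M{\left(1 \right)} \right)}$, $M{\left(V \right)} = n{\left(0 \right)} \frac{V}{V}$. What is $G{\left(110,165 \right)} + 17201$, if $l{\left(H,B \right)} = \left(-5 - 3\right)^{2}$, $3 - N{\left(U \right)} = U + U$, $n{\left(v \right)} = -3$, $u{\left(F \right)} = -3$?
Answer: $17265$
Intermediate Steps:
$N{\left(U \right)} = 3 - 2 U$ ($N{\left(U \right)} = 3 - \left(U + U\right) = 3 - 2 U$)
$M{\left(V \right)} = -3$ ($M{\left(V \right)} = - 3 \frac{V}{V} = \left(-3\right) 1 = -3$)
$l{\left(H,B \right)} = 64$ ($l{\left(H,B \right)} = \left(-8\right)^{2} = 64$)
$G{\left(o,r \right)} = 64$
$G{\left(110,165 \right)} + 17201 = 64 + 17201 = 17265$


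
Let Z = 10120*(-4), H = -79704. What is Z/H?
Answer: 5060/9963 ≈ 0.50788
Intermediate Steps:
Z = -40480
Z/H = -40480/(-79704) = -40480*(-1/79704) = 5060/9963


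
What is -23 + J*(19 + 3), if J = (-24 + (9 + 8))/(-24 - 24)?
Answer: -475/24 ≈ -19.792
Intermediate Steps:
J = 7/48 (J = (-24 + 17)/(-48) = -7*(-1/48) = 7/48 ≈ 0.14583)
-23 + J*(19 + 3) = -23 + 7*(19 + 3)/48 = -23 + (7/48)*22 = -23 + 77/24 = -475/24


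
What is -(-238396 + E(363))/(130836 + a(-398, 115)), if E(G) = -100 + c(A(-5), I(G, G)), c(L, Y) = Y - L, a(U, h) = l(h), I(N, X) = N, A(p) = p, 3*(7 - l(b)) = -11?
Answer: 178596/98135 ≈ 1.8199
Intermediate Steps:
l(b) = 32/3 (l(b) = 7 - ⅓*(-11) = 7 + 11/3 = 32/3)
a(U, h) = 32/3
E(G) = -95 + G (E(G) = -100 + (G - 1*(-5)) = -100 + (G + 5) = -100 + (5 + G) = -95 + G)
-(-238396 + E(363))/(130836 + a(-398, 115)) = -(-238396 + (-95 + 363))/(130836 + 32/3) = -(-238396 + 268)/392540/3 = -(-238128)*3/392540 = -1*(-178596/98135) = 178596/98135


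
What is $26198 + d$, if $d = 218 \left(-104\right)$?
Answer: $3526$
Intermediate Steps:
$d = -22672$
$26198 + d = 26198 - 22672 = 3526$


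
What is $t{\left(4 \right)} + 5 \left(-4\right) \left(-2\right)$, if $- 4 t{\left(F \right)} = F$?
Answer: $39$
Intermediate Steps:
$t{\left(F \right)} = - \frac{F}{4}$
$t{\left(4 \right)} + 5 \left(-4\right) \left(-2\right) = \left(- \frac{1}{4}\right) 4 + 5 \left(-4\right) \left(-2\right) = -1 - -40 = -1 + 40 = 39$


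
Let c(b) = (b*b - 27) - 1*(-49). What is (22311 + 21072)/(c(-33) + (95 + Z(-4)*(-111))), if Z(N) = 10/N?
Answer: 28922/989 ≈ 29.244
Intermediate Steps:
c(b) = 22 + b**2 (c(b) = (b**2 - 27) + 49 = (-27 + b**2) + 49 = 22 + b**2)
(22311 + 21072)/(c(-33) + (95 + Z(-4)*(-111))) = (22311 + 21072)/((22 + (-33)**2) + (95 + (10/(-4))*(-111))) = 43383/((22 + 1089) + (95 + (10*(-1/4))*(-111))) = 43383/(1111 + (95 - 5/2*(-111))) = 43383/(1111 + (95 + 555/2)) = 43383/(1111 + 745/2) = 43383/(2967/2) = 43383*(2/2967) = 28922/989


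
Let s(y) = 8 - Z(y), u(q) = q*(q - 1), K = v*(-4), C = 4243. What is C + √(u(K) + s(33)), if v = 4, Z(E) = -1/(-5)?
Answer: 4243 + √6995/5 ≈ 4259.7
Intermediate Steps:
Z(E) = ⅕ (Z(E) = -1*(-⅕) = ⅕)
K = -16 (K = 4*(-4) = -16)
u(q) = q*(-1 + q)
s(y) = 39/5 (s(y) = 8 - 1*⅕ = 8 - ⅕ = 39/5)
C + √(u(K) + s(33)) = 4243 + √(-16*(-1 - 16) + 39/5) = 4243 + √(-16*(-17) + 39/5) = 4243 + √(272 + 39/5) = 4243 + √(1399/5) = 4243 + √6995/5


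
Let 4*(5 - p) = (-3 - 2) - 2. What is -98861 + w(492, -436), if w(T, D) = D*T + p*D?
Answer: -316316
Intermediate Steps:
p = 27/4 (p = 5 - ((-3 - 2) - 2)/4 = 5 - (-5 - 2)/4 = 5 - ¼*(-7) = 5 + 7/4 = 27/4 ≈ 6.7500)
w(T, D) = 27*D/4 + D*T (w(T, D) = D*T + 27*D/4 = 27*D/4 + D*T)
-98861 + w(492, -436) = -98861 + (¼)*(-436)*(27 + 4*492) = -98861 + (¼)*(-436)*(27 + 1968) = -98861 + (¼)*(-436)*1995 = -98861 - 217455 = -316316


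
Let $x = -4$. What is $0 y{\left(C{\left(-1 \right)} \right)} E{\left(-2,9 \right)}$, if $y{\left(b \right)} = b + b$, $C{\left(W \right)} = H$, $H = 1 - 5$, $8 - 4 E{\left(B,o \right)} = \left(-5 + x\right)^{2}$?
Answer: $0$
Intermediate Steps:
$E{\left(B,o \right)} = - \frac{73}{4}$ ($E{\left(B,o \right)} = 2 - \frac{\left(-5 - 4\right)^{2}}{4} = 2 - \frac{\left(-9\right)^{2}}{4} = 2 - \frac{81}{4} = - \frac{73}{4}$)
$H = -4$ ($H = 1 - 5 = -4$)
$C{\left(W \right)} = -4$
$y{\left(b \right)} = 2 b$
$0 y{\left(C{\left(-1 \right)} \right)} E{\left(-2,9 \right)} = 0 \cdot 2 \left(-4\right) \left(- \frac{73}{4}\right) = 0 \left(-8\right) \left(- \frac{73}{4}\right) = 0 \left(- \frac{73}{4}\right) = 0$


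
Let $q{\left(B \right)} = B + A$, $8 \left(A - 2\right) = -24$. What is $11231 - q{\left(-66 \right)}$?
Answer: $11298$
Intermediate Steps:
$A = -1$ ($A = 2 + \frac{1}{8} \left(-24\right) = 2 - 3 = -1$)
$q{\left(B \right)} = -1 + B$ ($q{\left(B \right)} = B - 1 = -1 + B$)
$11231 - q{\left(-66 \right)} = 11231 - \left(-1 - 66\right) = 11231 - -67 = 11231 + 67 = 11298$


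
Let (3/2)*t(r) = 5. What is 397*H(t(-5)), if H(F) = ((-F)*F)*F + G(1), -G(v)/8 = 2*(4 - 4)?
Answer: -397000/27 ≈ -14704.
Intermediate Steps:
t(r) = 10/3 (t(r) = (⅔)*5 = 10/3)
G(v) = 0 (G(v) = -16*(4 - 4) = -16*0 = -8*0 = 0)
H(F) = -F³ (H(F) = ((-F)*F)*F + 0 = (-F²)*F + 0 = -F³ + 0 = -F³)
397*H(t(-5)) = 397*(-(10/3)³) = 397*(-1*1000/27) = 397*(-1000/27) = -397000/27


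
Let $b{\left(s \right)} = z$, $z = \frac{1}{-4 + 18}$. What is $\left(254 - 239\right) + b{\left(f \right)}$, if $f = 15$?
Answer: $\frac{211}{14} \approx 15.071$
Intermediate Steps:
$z = \frac{1}{14} \approx 0.071429$
$b{\left(s \right)} = \frac{1}{14}$
$\left(254 - 239\right) + b{\left(f \right)} = \left(254 - 239\right) + \frac{1}{14} = 15 + \frac{1}{14} = \frac{211}{14}$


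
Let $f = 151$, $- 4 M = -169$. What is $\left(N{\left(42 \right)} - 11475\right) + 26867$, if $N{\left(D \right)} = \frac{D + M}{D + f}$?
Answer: $\frac{11882961}{772} \approx 15392.0$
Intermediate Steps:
$M = \frac{169}{4}$ ($M = \left(- \frac{1}{4}\right) \left(-169\right) = \frac{169}{4} \approx 42.25$)
$N{\left(D \right)} = \frac{\frac{169}{4} + D}{151 + D}$ ($N{\left(D \right)} = \frac{D + \frac{169}{4}}{D + 151} = \frac{\frac{169}{4} + D}{151 + D}$)
$\left(N{\left(42 \right)} - 11475\right) + 26867 = \left(\frac{\frac{169}{4} + 42}{151 + 42} - 11475\right) + 26867 = \left(\frac{1}{193} \cdot \frac{337}{4} - 11475\right) + 26867 = \left(\frac{337}{772} - 11475\right) + 26867 = - \frac{8858363}{772} + 26867 = \frac{11882961}{772}$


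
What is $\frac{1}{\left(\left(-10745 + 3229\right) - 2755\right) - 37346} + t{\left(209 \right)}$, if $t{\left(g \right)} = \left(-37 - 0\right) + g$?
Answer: $\frac{8190123}{47617} \approx 172.0$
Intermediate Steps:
$t{\left(g \right)} = -37 + g$ ($t{\left(g \right)} = \left(-37 + \left(-24 + 24\right)\right) + g = \left(-37 + 0\right) + g = -37 + g$)
$\frac{1}{\left(\left(-10745 + 3229\right) - 2755\right) - 37346} + t{\left(209 \right)} = \frac{1}{\left(\left(-10745 + 3229\right) - 2755\right) - 37346} + \left(-37 + 209\right) = \frac{1}{\left(-7516 - 2755\right) - 37346} + 172 = \frac{1}{-10271 - 37346} + 172 = \frac{1}{-47617} + 172 = - \frac{1}{47617} + 172 = \frac{8190123}{47617}$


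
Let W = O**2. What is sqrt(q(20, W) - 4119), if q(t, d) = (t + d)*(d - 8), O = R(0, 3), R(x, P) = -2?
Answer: I*sqrt(4215) ≈ 64.923*I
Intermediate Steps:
O = -2
W = 4 (W = (-2)**2 = 4)
q(t, d) = (-8 + d)*(d + t) (q(t, d) = (d + t)*(-8 + d) = (-8 + d)*(d + t))
sqrt(q(20, W) - 4119) = sqrt((4**2 - 8*4 - 8*20 + 4*20) - 4119) = sqrt((16 - 32 - 160 + 80) - 4119) = sqrt(-96 - 4119) = sqrt(-4215) = I*sqrt(4215)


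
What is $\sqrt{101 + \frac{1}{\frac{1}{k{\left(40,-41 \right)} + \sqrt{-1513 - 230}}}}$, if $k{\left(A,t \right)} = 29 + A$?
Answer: $\sqrt{170 + i \sqrt{1743}} \approx 13.135 + 1.5892 i$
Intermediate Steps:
$\sqrt{101 + \frac{1}{\frac{1}{k{\left(40,-41 \right)} + \sqrt{-1513 - 230}}}} = \sqrt{101 + \frac{1}{\frac{1}{\left(29 + 40\right) + \sqrt{-1513 - 230}}}} = \sqrt{101 + \frac{1}{\frac{1}{69 + \sqrt{-1743}}}} = \sqrt{101 + \frac{1}{\frac{1}{69 + i \sqrt{1743}}}} = \sqrt{101 + \left(69 + i \sqrt{1743}\right)} = \sqrt{170 + i \sqrt{1743}}$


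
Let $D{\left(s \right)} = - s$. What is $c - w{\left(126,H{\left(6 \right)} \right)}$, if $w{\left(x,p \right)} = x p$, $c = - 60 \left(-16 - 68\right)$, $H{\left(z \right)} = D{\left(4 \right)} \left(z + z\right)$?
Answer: $11088$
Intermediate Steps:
$H{\left(z \right)} = - 8 z$ ($H{\left(z \right)} = \left(-1\right) 4 \left(z + z\right) = - 4 \cdot 2 z = - 8 z$)
$c = 5040$ ($c = \left(-60\right) \left(-84\right) = 5040$)
$w{\left(x,p \right)} = p x$
$c - w{\left(126,H{\left(6 \right)} \right)} = 5040 - \left(-8\right) 6 \cdot 126 = 5040 - \left(-48\right) 126 = 5040 - -6048 = 5040 + 6048 = 11088$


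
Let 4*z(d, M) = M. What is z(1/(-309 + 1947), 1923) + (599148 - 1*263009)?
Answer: 1346479/4 ≈ 3.3662e+5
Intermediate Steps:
z(d, M) = M/4
z(1/(-309 + 1947), 1923) + (599148 - 1*263009) = (1/4)*1923 + (599148 - 1*263009) = 1923/4 + (599148 - 263009) = 1923/4 + 336139 = 1346479/4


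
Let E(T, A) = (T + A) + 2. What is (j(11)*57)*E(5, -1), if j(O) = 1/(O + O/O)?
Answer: 57/2 ≈ 28.500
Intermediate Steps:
E(T, A) = 2 + A + T (E(T, A) = (A + T) + 2 = 2 + A + T)
j(O) = 1/(1 + O) (j(O) = 1/(O + 1) = 1/(1 + O))
(j(11)*57)*E(5, -1) = (57/(1 + 11))*(2 - 1 + 5) = (57/12)*6 = ((1/12)*57)*6 = (19/4)*6 = 57/2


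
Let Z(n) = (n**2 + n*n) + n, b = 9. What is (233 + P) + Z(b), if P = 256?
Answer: 660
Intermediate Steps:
Z(n) = n + 2*n**2 (Z(n) = (n**2 + n**2) + n = 2*n**2 + n = n + 2*n**2)
(233 + P) + Z(b) = (233 + 256) + 9*(1 + 2*9) = 489 + 9*(1 + 18) = 489 + 9*19 = 489 + 171 = 660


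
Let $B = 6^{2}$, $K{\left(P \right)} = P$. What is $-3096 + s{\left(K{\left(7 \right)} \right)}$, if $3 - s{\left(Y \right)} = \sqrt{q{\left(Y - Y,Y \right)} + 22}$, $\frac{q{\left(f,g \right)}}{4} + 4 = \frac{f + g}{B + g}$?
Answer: $-3093 - \frac{\sqrt{12298}}{43} \approx -3095.6$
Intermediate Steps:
$B = 36$
$q{\left(f,g \right)} = -16 + \frac{4 \left(f + g\right)}{36 + g}$ ($q{\left(f,g \right)} = -16 + 4 \frac{f + g}{36 + g} = -16 + \frac{4 \left(f + g\right)}{36 + g}$)
$s{\left(Y \right)} = 3 - \sqrt{22 + \frac{4 \left(-144 - 3 Y\right)}{36 + Y}}$ ($s{\left(Y \right)} = 3 - \sqrt{\frac{4 \left(-144 + \left(Y - Y\right) - 3 Y\right)}{36 + Y} + 22} = 3 - \sqrt{\frac{4 \left(-144 + 0 - 3 Y\right)}{36 + Y} + 22} = 3 - \sqrt{\frac{4 \left(-144 - 3 Y\right)}{36 + Y} + 22} = 3 - \sqrt{22 + \frac{4 \left(-144 - 3 Y\right)}{36 + Y}}$)
$-3096 + s{\left(K{\left(7 \right)} \right)} = -3096 + \left(3 - \sqrt{2} \sqrt{\frac{108 + 5 \cdot 7}{36 + 7}}\right) = -3096 + \left(3 - \sqrt{2} \sqrt{\frac{108 + 35}{43}}\right) = -3096 + \left(3 - \sqrt{2} \sqrt{\frac{1}{43} \cdot 143}\right) = -3096 + \left(3 - \sqrt{2} \sqrt{\frac{143}{43}}\right) = -3096 + \left(3 - \sqrt{2} \frac{\sqrt{6149}}{43}\right) = -3096 + \left(3 - \frac{\sqrt{12298}}{43}\right) = -3093 - \frac{\sqrt{12298}}{43}$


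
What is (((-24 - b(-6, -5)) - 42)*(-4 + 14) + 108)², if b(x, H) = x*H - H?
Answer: 813604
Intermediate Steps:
b(x, H) = -H + H*x (b(x, H) = H*x - H = -H + H*x)
(((-24 - b(-6, -5)) - 42)*(-4 + 14) + 108)² = (((-24 - (-5)*(-1 - 6)) - 42)*(-4 + 14) + 108)² = (((-24 - (-5)*(-7)) - 42)*10 + 108)² = (((-24 - 1*35) - 42)*10 + 108)² = (((-24 - 35) - 42)*10 + 108)² = ((-59 - 42)*10 + 108)² = (-101*10 + 108)² = (-1010 + 108)² = (-902)² = 813604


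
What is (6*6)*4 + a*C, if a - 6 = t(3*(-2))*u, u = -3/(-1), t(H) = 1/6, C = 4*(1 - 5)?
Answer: 40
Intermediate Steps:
C = -16 (C = 4*(-4) = -16)
t(H) = 1/6 (t(H) = 1*(1/6) = 1/6)
u = 3 (u = -3*(-1) = 3)
a = 13/2 (a = 6 + (1/6)*3 = 6 + 1/2 = 13/2 ≈ 6.5000)
(6*6)*4 + a*C = (6*6)*4 + (13/2)*(-16) = 36*4 - 104 = 144 - 104 = 40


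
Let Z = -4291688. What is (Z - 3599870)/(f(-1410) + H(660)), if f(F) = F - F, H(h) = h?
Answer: -3945779/330 ≈ -11957.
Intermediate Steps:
f(F) = 0
(Z - 3599870)/(f(-1410) + H(660)) = (-4291688 - 3599870)/(0 + 660) = -7891558/660 = -7891558*1/660 = -3945779/330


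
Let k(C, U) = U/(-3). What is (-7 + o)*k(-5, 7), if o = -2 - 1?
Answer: 70/3 ≈ 23.333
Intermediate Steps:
k(C, U) = -U/3 (k(C, U) = U*(-⅓) = -U/3)
o = -3
(-7 + o)*k(-5, 7) = (-7 - 3)*(-⅓*7) = -10*(-7/3) = 70/3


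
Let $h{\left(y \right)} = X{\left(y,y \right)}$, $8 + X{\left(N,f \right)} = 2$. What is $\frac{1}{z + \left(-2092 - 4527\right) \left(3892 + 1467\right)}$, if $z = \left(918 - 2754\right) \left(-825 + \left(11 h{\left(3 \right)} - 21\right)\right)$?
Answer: $- \frac{1}{33796789} \approx -2.9589 \cdot 10^{-8}$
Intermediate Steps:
$X{\left(N,f \right)} = -6$ ($X{\left(N,f \right)} = -8 + 2 = -6$)
$h{\left(y \right)} = -6$
$z = 1674432$ ($z = \left(918 - 2754\right) \left(-825 + \left(11 \left(-6\right) - 21\right)\right) = - 1836 \left(-825 - 87\right) = \left(-1836\right) \left(-912\right) = 1674432$)
$\frac{1}{z + \left(-2092 - 4527\right) \left(3892 + 1467\right)} = \frac{1}{1674432 + \left(-2092 - 4527\right) \left(3892 + 1467\right)} = \frac{1}{1674432 - 35471221} = \frac{1}{-33796789} = - \frac{1}{33796789}$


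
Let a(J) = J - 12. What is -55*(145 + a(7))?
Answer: -7700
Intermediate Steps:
a(J) = -12 + J
-55*(145 + a(7)) = -55*(145 + (-12 + 7)) = -55*(145 - 5) = -55*140 = -7700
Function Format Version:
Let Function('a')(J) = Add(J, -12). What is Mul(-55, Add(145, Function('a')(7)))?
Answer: -7700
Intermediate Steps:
Function('a')(J) = Add(-12, J)
Mul(-55, Add(145, Function('a')(7))) = Mul(-55, Add(145, Add(-12, 7))) = Mul(-55, Add(145, -5)) = Mul(-55, 140) = -7700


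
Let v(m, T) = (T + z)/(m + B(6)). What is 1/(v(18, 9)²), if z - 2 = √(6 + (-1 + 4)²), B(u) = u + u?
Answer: 900/(11 + √15)² ≈ 4.0686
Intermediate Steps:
B(u) = 2*u
z = 2 + √15 (z = 2 + √(6 + (-1 + 4)²) = 2 + √(6 + 3²) = 2 + √(6 + 9) = 2 + √15 ≈ 5.8730)
v(m, T) = (2 + T + √15)/(12 + m) (v(m, T) = (T + (2 + √15))/(m + 2*6) = (2 + T + √15)/(m + 12) = (2 + T + √15)/(12 + m))
1/(v(18, 9)²) = 1/(((2 + 9 + √15)/(12 + 18))²) = 1/(((11 + √15)/30)²) = 1/((11/30 + √15/30)²) = (11/30 + √15/30)⁻²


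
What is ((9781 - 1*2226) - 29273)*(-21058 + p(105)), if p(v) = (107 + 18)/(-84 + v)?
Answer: 9601375774/21 ≈ 4.5721e+8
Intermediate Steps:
p(v) = 125/(-84 + v)
((9781 - 1*2226) - 29273)*(-21058 + p(105)) = ((9781 - 1*2226) - 29273)*(-21058 + 125/(-84 + 105)) = ((9781 - 2226) - 29273)*(-21058 + 125/21) = (7555 - 29273)*(-21058 + 125*(1/21)) = -21718*(-21058 + 125/21) = -21718*(-442093/21) = 9601375774/21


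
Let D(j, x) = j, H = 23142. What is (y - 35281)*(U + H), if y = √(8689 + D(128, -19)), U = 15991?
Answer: -1380651373 + 39133*√8817 ≈ -1.3770e+9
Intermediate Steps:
y = √8817 (y = √(8689 + 128) = √8817 ≈ 93.899)
(y - 35281)*(U + H) = (√8817 - 35281)*(15991 + 23142) = (-35281 + √8817)*39133 = -1380651373 + 39133*√8817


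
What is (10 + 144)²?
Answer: 23716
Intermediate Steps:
(10 + 144)² = 154² = 23716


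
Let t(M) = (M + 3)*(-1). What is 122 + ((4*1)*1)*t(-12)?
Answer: 158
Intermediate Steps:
t(M) = -3 - M (t(M) = (3 + M)*(-1) = -3 - M)
122 + ((4*1)*1)*t(-12) = 122 + ((4*1)*1)*(-3 - 1*(-12)) = 122 + (4*1)*(-3 + 12) = 122 + 4*9 = 122 + 36 = 158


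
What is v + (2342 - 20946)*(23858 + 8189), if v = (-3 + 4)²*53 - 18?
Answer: -596202353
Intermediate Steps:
v = 35 (v = 1²*53 - 18 = 1*53 - 18 = 53 - 18 = 35)
v + (2342 - 20946)*(23858 + 8189) = 35 + (2342 - 20946)*(23858 + 8189) = 35 - 18604*32047 = 35 - 596202388 = -596202353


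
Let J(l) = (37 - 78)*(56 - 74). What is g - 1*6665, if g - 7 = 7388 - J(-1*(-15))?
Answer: -8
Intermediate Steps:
J(l) = 738 (J(l) = -41*(-18) = 738)
g = 6657 (g = 7 + (7388 - 1*738) = 7 + (7388 - 738) = 7 + 6650 = 6657)
g - 1*6665 = 6657 - 1*6665 = 6657 - 6665 = -8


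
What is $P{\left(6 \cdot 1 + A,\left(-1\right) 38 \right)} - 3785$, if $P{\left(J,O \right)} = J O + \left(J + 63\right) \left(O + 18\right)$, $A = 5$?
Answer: $-5683$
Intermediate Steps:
$P{\left(J,O \right)} = J O + \left(18 + O\right) \left(63 + J\right)$ ($P{\left(J,O \right)} = J O + \left(63 + J\right) \left(18 + O\right) = J O + \left(18 + O\right) \left(63 + J\right)$)
$P{\left(6 \cdot 1 + A,\left(-1\right) 38 \right)} - 3785 = \left(1134 + 18 \left(6 \cdot 1 + 5\right) + 63 \left(\left(-1\right) 38\right) + 2 \left(6 \cdot 1 + 5\right) \left(\left(-1\right) 38\right)\right) - 3785 = \left(1134 + 18 \left(6 + 5\right) + 63 \left(-38\right) + 2 \left(6 + 5\right) \left(-38\right)\right) - 3785 = \left(1134 + 18 \cdot 11 - 2394 + 2 \cdot 11 \left(-38\right)\right) - 3785 = \left(1134 + 198 - 2394 - 836\right) - 3785 = -1898 - 3785 = -5683$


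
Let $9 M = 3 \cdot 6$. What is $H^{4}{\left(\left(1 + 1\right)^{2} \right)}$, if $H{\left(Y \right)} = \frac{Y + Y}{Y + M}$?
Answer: $\frac{256}{81} \approx 3.1605$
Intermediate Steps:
$M = 2$ ($M = \frac{3 \cdot 6}{9} = \frac{1}{9} \cdot 18 = 2$)
$H{\left(Y \right)} = \frac{2 Y}{2 + Y}$ ($H{\left(Y \right)} = \frac{Y + Y}{Y + 2} = \frac{2 Y}{2 + Y}$)
$H^{4}{\left(\left(1 + 1\right)^{2} \right)} = \left(\frac{2 \left(1 + 1\right)^{2}}{2 + \left(1 + 1\right)^{2}}\right)^{4} = \left(\frac{2 \cdot 2^{2}}{2 + 2^{2}}\right)^{4} = \left(2 \cdot 4 \frac{1}{2 + 4}\right)^{4} = \left(2 \cdot 4 \cdot \frac{1}{6}\right)^{4} = \left(\frac{4}{3}\right)^{4} = \frac{256}{81}$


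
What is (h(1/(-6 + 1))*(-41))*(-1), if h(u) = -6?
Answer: -246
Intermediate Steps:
(h(1/(-6 + 1))*(-41))*(-1) = -6*(-41)*(-1) = 246*(-1) = -246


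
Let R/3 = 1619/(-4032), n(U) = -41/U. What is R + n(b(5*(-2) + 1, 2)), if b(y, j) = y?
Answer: 13511/4032 ≈ 3.3509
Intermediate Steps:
R = -1619/1344 (R = 3*(1619/(-4032)) = 3*(1619*(-1/4032)) = 3*(-1619/4032) = -1619/1344 ≈ -1.2046)
R + n(b(5*(-2) + 1, 2)) = -1619/1344 - 41/(5*(-2) + 1) = -1619/1344 - 41/(-10 + 1) = -1619/1344 - 41/(-9) = -1619/1344 - 41*(-⅑) = -1619/1344 + 41/9 = 13511/4032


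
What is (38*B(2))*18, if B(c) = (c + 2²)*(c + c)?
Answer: 16416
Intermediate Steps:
B(c) = 2*c*(4 + c) (B(c) = (c + 4)*(2*c) = (4 + c)*(2*c) = 2*c*(4 + c))
(38*B(2))*18 = (38*(2*2*(4 + 2)))*18 = (38*(2*2*6))*18 = (38*24)*18 = 912*18 = 16416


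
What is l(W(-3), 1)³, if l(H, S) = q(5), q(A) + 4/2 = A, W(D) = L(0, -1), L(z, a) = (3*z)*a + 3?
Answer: 27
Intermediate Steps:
L(z, a) = 3 + 3*a*z (L(z, a) = 3*a*z + 3 = 3 + 3*a*z)
W(D) = 3 (W(D) = 3 + 3*(-1)*0 = 3 + 0 = 3)
q(A) = -2 + A
l(H, S) = 3 (l(H, S) = -2 + 5 = 3)
l(W(-3), 1)³ = 3³ = 27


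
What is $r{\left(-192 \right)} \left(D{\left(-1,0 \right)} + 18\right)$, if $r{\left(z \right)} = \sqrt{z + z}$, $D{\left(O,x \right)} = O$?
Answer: $136 i \sqrt{6} \approx 333.13 i$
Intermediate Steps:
$r{\left(z \right)} = \sqrt{2} \sqrt{z}$ ($r{\left(z \right)} = \sqrt{2 z} = \sqrt{2} \sqrt{z}$)
$r{\left(-192 \right)} \left(D{\left(-1,0 \right)} + 18\right) = \sqrt{2} \sqrt{-192} \left(-1 + 18\right) = \sqrt{2} \cdot 8 i \sqrt{3} \cdot 17 = 8 i \sqrt{6} \cdot 17 = 136 i \sqrt{6}$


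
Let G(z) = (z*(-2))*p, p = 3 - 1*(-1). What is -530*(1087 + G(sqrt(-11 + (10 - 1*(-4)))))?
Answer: -576110 + 4240*sqrt(3) ≈ -5.6877e+5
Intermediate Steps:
p = 4 (p = 3 + 1 = 4)
G(z) = -8*z (G(z) = (z*(-2))*4 = -2*z*4 = -8*z)
-530*(1087 + G(sqrt(-11 + (10 - 1*(-4))))) = -530*(1087 - 8*sqrt(-11 + (10 - 1*(-4)))) = -530*(1087 - 8*sqrt(-11 + (10 + 4))) = -530*(1087 - 8*sqrt(-11 + 14)) = -530*(1087 - 8*sqrt(3)) = -576110 + 4240*sqrt(3)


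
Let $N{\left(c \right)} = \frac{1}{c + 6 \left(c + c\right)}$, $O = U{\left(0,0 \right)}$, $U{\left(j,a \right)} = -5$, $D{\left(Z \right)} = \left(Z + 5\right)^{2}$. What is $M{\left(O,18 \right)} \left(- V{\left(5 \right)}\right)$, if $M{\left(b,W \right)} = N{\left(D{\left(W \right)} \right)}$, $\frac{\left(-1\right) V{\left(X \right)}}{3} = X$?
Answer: $\frac{15}{6877} \approx 0.0021812$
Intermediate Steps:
$V{\left(X \right)} = - 3 X$
$D{\left(Z \right)} = \left(5 + Z\right)^{2}$
$O = -5$
$N{\left(c \right)} = \frac{1}{13 c}$ ($N{\left(c \right)} = \frac{1}{c + 6 \cdot 2 c} = \frac{1}{c + 12 c} = \frac{1}{13 c}$)
$M{\left(b,W \right)} = \frac{1}{13 \left(5 + W\right)^{2}}$
$M{\left(O,18 \right)} \left(- V{\left(5 \right)}\right) = \frac{1}{13 \left(5 + 18\right)^{2}} \left(- \left(-3\right) 5\right) = \frac{1}{13 \cdot 529} \left(\left(-1\right) \left(-15\right)\right) = \frac{1}{13} \cdot \frac{1}{529} \cdot 15 = \frac{1}{6877} \cdot 15 = \frac{15}{6877}$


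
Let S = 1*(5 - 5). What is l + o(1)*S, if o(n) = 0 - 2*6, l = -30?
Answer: -30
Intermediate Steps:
o(n) = -12 (o(n) = 0 - 12 = -12)
S = 0 (S = 1*0 = 0)
l + o(1)*S = -30 - 12*0 = -30 + 0 = -30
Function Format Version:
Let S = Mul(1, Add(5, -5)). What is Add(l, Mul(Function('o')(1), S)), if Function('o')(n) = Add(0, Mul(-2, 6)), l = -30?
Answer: -30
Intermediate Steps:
Function('o')(n) = -12 (Function('o')(n) = Add(0, -12) = -12)
S = 0 (S = Mul(1, 0) = 0)
Add(l, Mul(Function('o')(1), S)) = Add(-30, Mul(-12, 0)) = Add(-30, 0) = -30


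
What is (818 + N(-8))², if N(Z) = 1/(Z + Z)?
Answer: 171269569/256 ≈ 6.6902e+5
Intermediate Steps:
N(Z) = 1/(2*Z)
(818 + N(-8))² = (818 + (½)/(-8))² = (818 + (½)*(-⅛))² = (818 - 1/16)² = (13087/16)² = 171269569/256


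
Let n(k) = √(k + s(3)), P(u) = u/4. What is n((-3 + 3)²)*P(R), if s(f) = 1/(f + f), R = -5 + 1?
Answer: -√6/6 ≈ -0.40825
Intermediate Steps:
R = -4
s(f) = 1/(2*f)
P(u) = u/4 (P(u) = u*(¼) = u/4)
n(k) = √(⅙ + k) (n(k) = √(k + (½)/3) = √(k + (½)*(⅓)) = √(k + ⅙) = √(⅙ + k))
n((-3 + 3)²)*P(R) = (√(6 + 36*(-3 + 3)²)/6)*((¼)*(-4)) = (√(6 + 36*0²)/6)*(-1) = (√(6 + 36*0)/6)*(-1) = (√(6 + 0)/6)*(-1) = (√6/6)*(-1) = -√6/6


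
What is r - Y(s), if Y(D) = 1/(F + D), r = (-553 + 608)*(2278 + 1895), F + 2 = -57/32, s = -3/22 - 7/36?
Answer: 2989895073/13027 ≈ 2.2952e+5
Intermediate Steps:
s = -131/396 (s = -3*1/22 - 7*1/36 = -3/22 - 7/36 = -131/396 ≈ -0.33081)
F = -121/32 (F = -2 - 57/32 = -121/32 ≈ -3.7813)
r = 229515 (r = 55*4173 = 229515)
Y(D) = 1/(-121/32 + D)
r - Y(s) = 229515 - 32/(-121 + 32*(-131/396)) = 229515 - 32/(-121 - 1048/99) = 229515 - 32/(-13027/99) = 229515 - 32*(-99)/13027 = 229515 - 1*(-3168/13027) = 229515 + 3168/13027 = 2989895073/13027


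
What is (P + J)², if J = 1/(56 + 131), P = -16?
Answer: 8946081/34969 ≈ 255.83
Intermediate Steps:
J = 1/187 ≈ 0.0053476
(P + J)² = (-16 + 1/187)² = (-2991/187)² = 8946081/34969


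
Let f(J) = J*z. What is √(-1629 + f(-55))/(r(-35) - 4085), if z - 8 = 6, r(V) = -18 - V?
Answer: -I*√2399/4068 ≈ -0.01204*I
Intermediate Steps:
z = 14 (z = 8 + 6 = 14)
f(J) = 14*J (f(J) = J*14 = 14*J)
√(-1629 + f(-55))/(r(-35) - 4085) = √(-1629 + 14*(-55))/((-18 - 1*(-35)) - 4085) = √(-1629 - 770)/((-18 + 35) - 4085) = √(-2399)/(17 - 4085) = (I*√2399)/(-4068) = (I*√2399)*(-1/4068) = -I*√2399/4068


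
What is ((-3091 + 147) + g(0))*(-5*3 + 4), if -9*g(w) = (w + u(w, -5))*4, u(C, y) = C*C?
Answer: 32384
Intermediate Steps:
u(C, y) = C²
g(w) = -4*w/9 - 4*w²/9 (g(w) = -(w + w²)*4/9 = -(4*w + 4*w²)/9 = -4*w/9 - 4*w²/9)
((-3091 + 147) + g(0))*(-5*3 + 4) = ((-3091 + 147) + (4/9)*0*(-1 - 1*0))*(-5*3 + 4) = (-2944 + (4/9)*0*(-1 + 0))*(-15 + 4) = (-2944 + (4/9)*0*(-1))*(-11) = (-2944 + 0)*(-11) = -2944*(-11) = 32384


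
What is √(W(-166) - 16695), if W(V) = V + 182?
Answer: I*√16679 ≈ 129.15*I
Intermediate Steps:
W(V) = 182 + V
√(W(-166) - 16695) = √((182 - 166) - 16695) = √(16 - 16695) = √(-16679) = I*√16679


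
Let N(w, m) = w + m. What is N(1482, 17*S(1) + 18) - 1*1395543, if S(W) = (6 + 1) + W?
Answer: -1393907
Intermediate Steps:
S(W) = 7 + W
N(w, m) = m + w
N(1482, 17*S(1) + 18) - 1*1395543 = ((17*(7 + 1) + 18) + 1482) - 1*1395543 = ((17*8 + 18) + 1482) - 1395543 = ((136 + 18) + 1482) - 1395543 = (154 + 1482) - 1395543 = 1636 - 1395543 = -1393907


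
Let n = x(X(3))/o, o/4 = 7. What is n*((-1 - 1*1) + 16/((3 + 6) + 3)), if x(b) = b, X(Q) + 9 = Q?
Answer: 1/7 ≈ 0.14286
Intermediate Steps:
o = 28 (o = 4*7 = 28)
X(Q) = -9 + Q
n = -3/14 (n = (-9 + 3)/28 = -6*1/28 = -3/14 ≈ -0.21429)
n*((-1 - 1*1) + 16/((3 + 6) + 3)) = -3*((-1 - 1*1) + 16/((3 + 6) + 3))/14 = -3*((-1 - 1) + 16/(9 + 3))/14 = -3*(-2 + 16/12)/14 = -3*(-2 + 16*(1/12))/14 = -3*(-2 + 4/3)/14 = -3/14*(-2/3) = 1/7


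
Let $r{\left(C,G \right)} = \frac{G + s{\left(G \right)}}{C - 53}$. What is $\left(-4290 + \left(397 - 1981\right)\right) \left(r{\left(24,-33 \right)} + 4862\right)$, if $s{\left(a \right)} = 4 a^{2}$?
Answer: $- \frac{802828950}{29} \approx -2.7684 \cdot 10^{7}$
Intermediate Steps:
$r{\left(C,G \right)} = \frac{G + 4 G^{2}}{-53 + C}$ ($r{\left(C,G \right)} = \frac{G + 4 G^{2}}{C - 53} = \frac{G + 4 G^{2}}{-53 + C}$)
$\left(-4290 + \left(397 - 1981\right)\right) \left(r{\left(24,-33 \right)} + 4862\right) = \left(-4290 + \left(397 - 1981\right)\right) \left(- \frac{33 \left(1 + 4 \left(-33\right)\right)}{-53 + 24} + 4862\right) = \left(-4290 - 1584\right) \left(- \frac{33 \left(1 - 132\right)}{-29} + 4862\right) = - 5874 \left(\left(-33\right) \left(- \frac{1}{29}\right) \left(-131\right) + 4862\right) = - 5874 \left(- \frac{4323}{29} + 4862\right) = \left(-5874\right) \frac{136675}{29} = - \frac{802828950}{29}$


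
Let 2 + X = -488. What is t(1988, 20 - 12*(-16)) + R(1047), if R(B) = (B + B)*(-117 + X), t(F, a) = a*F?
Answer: -849602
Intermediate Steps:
X = -490 (X = -2 - 488 = -490)
t(F, a) = F*a
R(B) = -1214*B (R(B) = (B + B)*(-117 - 490) = (2*B)*(-607) = -1214*B)
t(1988, 20 - 12*(-16)) + R(1047) = 1988*(20 - 12*(-16)) - 1214*1047 = 1988*(20 + 192) - 1271058 = 1988*212 - 1271058 = 421456 - 1271058 = -849602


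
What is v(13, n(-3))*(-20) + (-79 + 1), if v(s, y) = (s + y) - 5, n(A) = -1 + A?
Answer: -158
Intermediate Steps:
v(s, y) = -5 + s + y
v(13, n(-3))*(-20) + (-79 + 1) = (-5 + 13 + (-1 - 3))*(-20) + (-79 + 1) = (-5 + 13 - 4)*(-20) - 78 = 4*(-20) - 78 = -80 - 78 = -158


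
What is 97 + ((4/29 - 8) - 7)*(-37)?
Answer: 18760/29 ≈ 646.90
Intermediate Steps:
97 + ((4/29 - 8) - 7)*(-37) = 97 + (-228/29 - 7)*(-37) = 97 - 431/29*(-37) = 97 + 15947/29 = 18760/29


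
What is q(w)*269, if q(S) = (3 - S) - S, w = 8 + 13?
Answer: -10491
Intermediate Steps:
w = 21
q(S) = 3 - 2*S
q(w)*269 = (3 - 2*21)*269 = (3 - 42)*269 = -39*269 = -10491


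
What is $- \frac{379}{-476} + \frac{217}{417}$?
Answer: $\frac{261335}{198492} \approx 1.3166$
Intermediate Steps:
$- \frac{379}{-476} + \frac{217}{417} = \left(-379\right) \left(- \frac{1}{476}\right) + 217 \cdot \frac{1}{417} = \frac{379}{476} + \frac{217}{417} = \frac{261335}{198492}$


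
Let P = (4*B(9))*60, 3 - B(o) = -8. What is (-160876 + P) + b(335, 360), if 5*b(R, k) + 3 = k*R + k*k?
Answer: -540983/5 ≈ -1.0820e+5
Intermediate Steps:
B(o) = 11 (B(o) = 3 - 1*(-8) = 3 + 8 = 11)
P = 2640 (P = (4*11)*60 = 44*60 = 2640)
b(R, k) = -3/5 + k**2/5 + R*k/5 (b(R, k) = -3/5 + (k*R + k*k)/5 = -3/5 + (R*k + k**2)/5 = -3/5 + (k**2 + R*k)/5 = -3/5 + (k**2/5 + R*k/5) = -3/5 + k**2/5 + R*k/5)
(-160876 + P) + b(335, 360) = (-160876 + 2640) + (-3/5 + (1/5)*360**2 + (1/5)*335*360) = -158236 + (-3/5 + (1/5)*129600 + 24120) = -158236 + (-3/5 + 25920 + 24120) = -158236 + 250197/5 = -540983/5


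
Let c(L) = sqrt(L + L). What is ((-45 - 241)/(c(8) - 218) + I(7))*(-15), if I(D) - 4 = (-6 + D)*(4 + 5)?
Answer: -23010/107 ≈ -215.05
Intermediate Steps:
I(D) = -50 + 9*D (I(D) = 4 + (-6 + D)*(4 + 5) = 4 + (-6 + D)*9 = 4 + (-54 + 9*D) = -50 + 9*D)
c(L) = sqrt(2)*sqrt(L) (c(L) = sqrt(2*L) = sqrt(2)*sqrt(L))
((-45 - 241)/(c(8) - 218) + I(7))*(-15) = ((-45 - 241)/(sqrt(2)*sqrt(8) - 218) + (-50 + 9*7))*(-15) = (-286/(sqrt(2)*(2*sqrt(2)) - 218) + (-50 + 63))*(-15) = (-286/(4 - 218) + 13)*(-15) = (-286/(-214) + 13)*(-15) = (-286*(-1/214) + 13)*(-15) = (143/107 + 13)*(-15) = (1534/107)*(-15) = -23010/107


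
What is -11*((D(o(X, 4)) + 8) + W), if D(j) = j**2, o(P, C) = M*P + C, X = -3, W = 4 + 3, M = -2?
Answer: -1265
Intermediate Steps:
W = 7
o(P, C) = C - 2*P (o(P, C) = -2*P + C = C - 2*P)
-11*((D(o(X, 4)) + 8) + W) = -11*(((4 - 2*(-3))**2 + 8) + 7) = -11*(((4 + 6)**2 + 8) + 7) = -11*((10**2 + 8) + 7) = -11*((100 + 8) + 7) = -11*(108 + 7) = -11*115 = -1265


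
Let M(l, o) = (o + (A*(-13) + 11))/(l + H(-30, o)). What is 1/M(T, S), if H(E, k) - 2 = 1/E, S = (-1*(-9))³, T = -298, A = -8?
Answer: -8881/25320 ≈ -0.35075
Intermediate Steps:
S = 729 (S = 9³ = 729)
H(E, k) = 2 + 1/E
M(l, o) = (115 + o)/(59/30 + l) (M(l, o) = (o + (-8*(-13) + 11))/(l + (2 + 1/(-30))) = (o + (104 + 11))/(l + (2 - 1/30)) = (o + 115)/(l + 59/30) = (115 + o)/(59/30 + l))
1/M(T, S) = 1/(30*(115 + 729)/(59 + 30*(-298))) = 1/(30*844/(59 - 8940)) = 1/(30*844/(-8881)) = 1/(30*(-1/8881)*844) = 1/(-25320/8881) = -8881/25320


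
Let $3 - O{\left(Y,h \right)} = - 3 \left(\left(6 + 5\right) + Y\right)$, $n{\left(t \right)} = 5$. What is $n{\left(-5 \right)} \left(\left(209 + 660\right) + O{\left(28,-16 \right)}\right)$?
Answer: $4945$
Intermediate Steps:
$O{\left(Y,h \right)} = 36 + 3 Y$ ($O{\left(Y,h \right)} = 3 - - 3 \left(\left(6 + 5\right) + Y\right) = 3 - - 3 \left(11 + Y\right) = 3 - \left(-33 - 3 Y\right) = 3 + \left(33 + 3 Y\right) = 36 + 3 Y$)
$n{\left(-5 \right)} \left(\left(209 + 660\right) + O{\left(28,-16 \right)}\right) = 5 \left(\left(209 + 660\right) + \left(36 + 3 \cdot 28\right)\right) = 5 \left(869 + \left(36 + 84\right)\right) = 5 \left(869 + 120\right) = 5 \cdot 989 = 4945$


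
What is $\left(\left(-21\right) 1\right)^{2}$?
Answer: $441$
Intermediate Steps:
$\left(\left(-21\right) 1\right)^{2} = \left(-21\right)^{2} = 441$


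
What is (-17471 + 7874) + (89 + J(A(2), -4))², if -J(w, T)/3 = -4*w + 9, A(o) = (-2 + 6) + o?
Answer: 8359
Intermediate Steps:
A(o) = 4 + o
J(w, T) = -27 + 12*w (J(w, T) = -3*(-4*w + 9) = -3*(9 - 4*w) = -27 + 12*w)
(-17471 + 7874) + (89 + J(A(2), -4))² = (-17471 + 7874) + (89 + (-27 + 12*(4 + 2)))² = -9597 + (89 + (-27 + 12*6))² = -9597 + (89 + (-27 + 72))² = -9597 + (89 + 45)² = -9597 + 134² = -9597 + 17956 = 8359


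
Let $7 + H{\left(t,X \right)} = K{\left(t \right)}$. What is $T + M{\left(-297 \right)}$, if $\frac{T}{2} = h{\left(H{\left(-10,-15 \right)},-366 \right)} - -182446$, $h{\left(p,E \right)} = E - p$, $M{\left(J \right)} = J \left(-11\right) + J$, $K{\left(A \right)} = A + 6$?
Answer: $367152$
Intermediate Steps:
$K{\left(A \right)} = 6 + A$
$H{\left(t,X \right)} = -1 + t$ ($H{\left(t,X \right)} = -7 + \left(6 + t\right) = -1 + t$)
$M{\left(J \right)} = - 10 J$ ($M{\left(J \right)} = - 11 J + J = - 10 J$)
$T = 364182$ ($T = 2 \left(\left(-366 - \left(-1 - 10\right)\right) - -182446\right) = 2 \left(\left(-366 - -11\right) + 182446\right) = 2 \left(\left(-366 + 11\right) + 182446\right) = 2 \left(-355 + 182446\right) = 2 \cdot 182091 = 364182$)
$T + M{\left(-297 \right)} = 364182 - -2970 = 364182 + 2970 = 367152$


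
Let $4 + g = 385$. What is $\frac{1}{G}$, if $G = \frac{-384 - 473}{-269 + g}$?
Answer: $- \frac{112}{857} \approx -0.13069$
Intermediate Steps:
$g = 381$ ($g = -4 + 385 = 381$)
$G = - \frac{857}{112}$ ($G = \frac{-384 - 473}{-269 + 381} = - \frac{857}{112} \approx -7.6518$)
$\frac{1}{G} = \frac{1}{- \frac{857}{112}} = - \frac{112}{857}$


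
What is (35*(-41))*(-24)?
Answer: 34440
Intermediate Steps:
(35*(-41))*(-24) = -1435*(-24) = 34440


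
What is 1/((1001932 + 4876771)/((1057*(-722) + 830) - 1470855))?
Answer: -2233179/5878703 ≈ -0.37988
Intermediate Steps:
1/((1001932 + 4876771)/((1057*(-722) + 830) - 1470855)) = 1/(5878703/((-763154 + 830) - 1470855)) = 1/(5878703/(-762324 - 1470855)) = 1/(5878703/(-2233179)) = 1/(5878703*(-1/2233179)) = 1/(-5878703/2233179) = -2233179/5878703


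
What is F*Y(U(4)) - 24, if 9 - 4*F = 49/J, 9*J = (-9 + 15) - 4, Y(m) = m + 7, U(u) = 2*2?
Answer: -4845/8 ≈ -605.63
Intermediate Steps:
U(u) = 4
Y(m) = 7 + m
J = 2/9 (J = ((-9 + 15) - 4)/9 = (6 - 4)/9 = (⅑)*2 = 2/9 ≈ 0.22222)
F = -423/8 (F = 9/4 - 49/(4*2/9) = 9/4 - 49*9/(4*2) = 9/4 - ¼*441/2 = 9/4 - 441/8 = -423/8 ≈ -52.875)
F*Y(U(4)) - 24 = -423*(7 + 4)/8 - 24 = -423/8*11 - 24 = -4653/8 - 24 = -4845/8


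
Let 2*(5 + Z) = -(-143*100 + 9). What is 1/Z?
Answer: 2/14281 ≈ 0.00014005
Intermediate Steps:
Z = 14281/2 (Z = -5 + (-(-143*100 + 9))/2 = -5 + (-(-14300 + 9))/2 = -5 + (-1*(-14291))/2 = -5 + (½)*14291 = -5 + 14291/2 = 14281/2 ≈ 7140.5)
1/Z = 1/(14281/2) = 2/14281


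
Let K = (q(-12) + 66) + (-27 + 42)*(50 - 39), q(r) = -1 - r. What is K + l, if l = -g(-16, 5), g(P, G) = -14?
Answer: 256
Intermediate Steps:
l = 14 (l = -1*(-14) = 14)
K = 242 (K = ((-1 - 1*(-12)) + 66) + (-27 + 42)*(50 - 39) = ((-1 + 12) + 66) + 15*11 = (11 + 66) + 165 = 77 + 165 = 242)
K + l = 242 + 14 = 256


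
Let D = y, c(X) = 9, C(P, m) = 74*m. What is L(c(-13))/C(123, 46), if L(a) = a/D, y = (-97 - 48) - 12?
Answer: -9/534428 ≈ -1.6840e-5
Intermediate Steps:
y = -157 (y = -145 - 12 = -157)
D = -157
L(a) = -a/157 (L(a) = a/(-157) = a*(-1/157) = -a/157)
L(c(-13))/C(123, 46) = (-1/157*9)/((74*46)) = -9/157/3404 = -9/157*1/3404 = -9/534428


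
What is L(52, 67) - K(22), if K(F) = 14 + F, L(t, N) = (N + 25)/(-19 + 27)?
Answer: -49/2 ≈ -24.500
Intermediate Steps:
L(t, N) = 25/8 + N/8 (L(t, N) = (25 + N)/8 = (25 + N)*(⅛) = 25/8 + N/8)
L(52, 67) - K(22) = (25/8 + (⅛)*67) - (14 + 22) = (25/8 + 67/8) - 1*36 = 23/2 - 36 = -49/2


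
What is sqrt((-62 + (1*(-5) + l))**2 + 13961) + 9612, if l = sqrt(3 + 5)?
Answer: 9612 + sqrt(18458 - 268*sqrt(2)) ≈ 9746.5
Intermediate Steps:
l = 2*sqrt(2) (l = sqrt(8) = 2*sqrt(2) ≈ 2.8284)
sqrt((-62 + (1*(-5) + l))**2 + 13961) + 9612 = sqrt((-62 + (1*(-5) + 2*sqrt(2)))**2 + 13961) + 9612 = sqrt((-62 + (-5 + 2*sqrt(2)))**2 + 13961) + 9612 = sqrt((-67 + 2*sqrt(2))**2 + 13961) + 9612 = sqrt(13961 + (-67 + 2*sqrt(2))**2) + 9612 = 9612 + sqrt(13961 + (-67 + 2*sqrt(2))**2)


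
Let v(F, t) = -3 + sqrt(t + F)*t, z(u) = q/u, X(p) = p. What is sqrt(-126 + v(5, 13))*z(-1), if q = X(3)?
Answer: -3*I*sqrt(129 - 39*sqrt(2)) ≈ -25.78*I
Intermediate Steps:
q = 3
z(u) = 3/u
v(F, t) = -3 + t*sqrt(F + t) (v(F, t) = -3 + sqrt(F + t)*t = -3 + t*sqrt(F + t))
sqrt(-126 + v(5, 13))*z(-1) = sqrt(-126 + (-3 + 13*sqrt(5 + 13)))*(3/(-1)) = sqrt(-126 + (-3 + 13*sqrt(18)))*(3*(-1)) = sqrt(-126 + (-3 + 13*(3*sqrt(2))))*(-3) = sqrt(-126 + (-3 + 39*sqrt(2)))*(-3) = sqrt(-129 + 39*sqrt(2))*(-3) = -3*sqrt(-129 + 39*sqrt(2))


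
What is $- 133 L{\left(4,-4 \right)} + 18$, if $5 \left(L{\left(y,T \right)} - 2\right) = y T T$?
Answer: $- \frac{9752}{5} \approx -1950.4$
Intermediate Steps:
$L{\left(y,T \right)} = 2 + \frac{y T^{2}}{5}$ ($L{\left(y,T \right)} = 2 + \frac{y T T}{5} = 2 + \frac{T y T}{5} = 2 + \frac{y T^{2}}{5}$)
$- 133 L{\left(4,-4 \right)} + 18 = - 133 \left(2 + \frac{1}{5} \cdot 4 \left(-4\right)^{2}\right) + 18 = - 133 \left(2 + \frac{1}{5} \cdot 4 \cdot 16\right) + 18 = - 133 \left(2 + \frac{64}{5}\right) + 18 = \left(-133\right) \frac{74}{5} + 18 = - \frac{9842}{5} + 18 = - \frac{9752}{5}$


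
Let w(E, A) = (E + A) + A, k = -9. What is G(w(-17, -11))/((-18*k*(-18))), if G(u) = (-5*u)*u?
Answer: 845/324 ≈ 2.6080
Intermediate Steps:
w(E, A) = E + 2*A (w(E, A) = (A + E) + A = E + 2*A)
G(u) = -5*u²
G(w(-17, -11))/((-18*k*(-18))) = (-5*(-17 + 2*(-11))²)/((-18*(-9)*(-18))) = (-5*(-17 - 22)²)/((162*(-18))) = -5*(-39)²/(-2916) = -5*1521*(-1/2916) = -7605*(-1/2916) = 845/324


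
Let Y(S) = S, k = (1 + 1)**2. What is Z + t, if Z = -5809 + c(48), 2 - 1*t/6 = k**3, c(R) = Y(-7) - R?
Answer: -6236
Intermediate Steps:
k = 4 (k = 2**2 = 4)
c(R) = -7 - R
t = -372 (t = 12 - 6*4**3 = 12 - 6*64 = 12 - 384 = -372)
Z = -5864 (Z = -5809 + (-7 - 1*48) = -5809 + (-7 - 48) = -5809 - 55 = -5864)
Z + t = -5864 - 372 = -6236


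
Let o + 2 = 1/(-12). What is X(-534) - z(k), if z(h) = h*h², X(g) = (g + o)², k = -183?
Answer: 923885617/144 ≈ 6.4159e+6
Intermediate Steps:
o = -25/12 (o = -2 + 1/(-12) = -2 - 1/12 = -25/12 ≈ -2.0833)
X(g) = (-25/12 + g)² (X(g) = (g - 25/12)² = (-25/12 + g)²)
z(h) = h³
X(-534) - z(k) = (-25 + 12*(-534))²/144 - 1*(-183)³ = (-25 - 6408)²/144 - 1*(-6128487) = (1/144)*(-6433)² + 6128487 = (1/144)*41383489 + 6128487 = 41383489/144 + 6128487 = 923885617/144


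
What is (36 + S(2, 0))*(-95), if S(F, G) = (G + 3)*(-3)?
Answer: -2565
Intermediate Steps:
S(F, G) = -9 - 3*G (S(F, G) = (3 + G)*(-3) = -9 - 3*G)
(36 + S(2, 0))*(-95) = (36 + (-9 - 3*0))*(-95) = (36 + (-9 + 0))*(-95) = (36 - 9)*(-95) = 27*(-95) = -2565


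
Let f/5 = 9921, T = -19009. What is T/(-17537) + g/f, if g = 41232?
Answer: 555342343/289974295 ≈ 1.9151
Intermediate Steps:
f = 49605 (f = 5*9921 = 49605)
T/(-17537) + g/f = -19009/(-17537) + 41232/49605 = -19009*(-1/17537) + 41232*(1/49605) = 19009/17537 + 13744/16535 = 555342343/289974295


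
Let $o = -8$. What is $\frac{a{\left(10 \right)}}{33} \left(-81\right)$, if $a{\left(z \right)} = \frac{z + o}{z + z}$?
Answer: $- \frac{27}{110} \approx -0.24545$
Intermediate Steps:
$a{\left(z \right)} = \frac{-8 + z}{2 z}$ ($a{\left(z \right)} = \frac{z - 8}{z + z} = \frac{-8 + z}{2 z}$)
$\frac{a{\left(10 \right)}}{33} \left(-81\right) = \frac{\frac{1}{2} \cdot \frac{1}{10} \left(-8 + 10\right)}{33} \left(-81\right) = \frac{\frac{1}{2} \cdot \frac{1}{10} \cdot 2}{33} \left(-81\right) = \frac{1}{33} \cdot \frac{1}{10} \left(-81\right) = \frac{1}{330} \left(-81\right) = - \frac{27}{110}$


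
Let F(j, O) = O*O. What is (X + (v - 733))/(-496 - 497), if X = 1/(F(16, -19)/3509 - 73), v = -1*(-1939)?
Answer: -308486467/254005428 ≈ -1.2145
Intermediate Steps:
F(j, O) = O**2
v = 1939
X = -3509/255796 (X = 1/((-19)**2/3509 - 73) = 1/(361*(1/3509) - 73) = 1/(361/3509 - 73) = 1/(-255796/3509) = -3509/255796 ≈ -0.013718)
(X + (v - 733))/(-496 - 497) = (-3509/255796 + (1939 - 733))/(-496 - 497) = (-3509/255796 + 1206)/(-993) = (308486467/255796)*(-1/993) = -308486467/254005428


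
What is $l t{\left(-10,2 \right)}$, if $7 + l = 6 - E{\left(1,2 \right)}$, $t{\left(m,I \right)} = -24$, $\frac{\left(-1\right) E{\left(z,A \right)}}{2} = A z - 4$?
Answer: $120$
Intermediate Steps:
$E{\left(z,A \right)} = 8 - 2 A z$ ($E{\left(z,A \right)} = - 2 \left(A z - 4\right) = - 2 \left(-4 + A z\right) = 8 - 2 A z$)
$l = -5$ ($l = -7 - \left(2 - 4 \cdot 1\right) = -7 + \left(6 - \left(8 - 4\right)\right) = -7 + \left(6 - 4\right) = -7 + 2 = -5$)
$l t{\left(-10,2 \right)} = \left(-5\right) \left(-24\right) = 120$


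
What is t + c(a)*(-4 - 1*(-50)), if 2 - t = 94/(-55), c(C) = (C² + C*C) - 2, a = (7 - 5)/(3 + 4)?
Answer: -217704/2695 ≈ -80.781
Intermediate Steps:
a = 2/7 ≈ 0.28571
c(C) = -2 + 2*C² (c(C) = (C² + C²) - 2 = 2*C² - 2 = -2 + 2*C²)
t = 204/55 (t = 2 - 94/(-55) = 2 - 94*(-1)/55 = 2 - 1*(-94/55) = 2 + 94/55 = 204/55 ≈ 3.7091)
t + c(a)*(-4 - 1*(-50)) = 204/55 + (-2 + 2*(2/7)²)*(-4 - 1*(-50)) = 204/55 + (-2 + 2*(4/49))*(-4 + 50) = 204/55 + (-2 + 8/49)*46 = 204/55 - 90/49*46 = 204/55 - 4140/49 = -217704/2695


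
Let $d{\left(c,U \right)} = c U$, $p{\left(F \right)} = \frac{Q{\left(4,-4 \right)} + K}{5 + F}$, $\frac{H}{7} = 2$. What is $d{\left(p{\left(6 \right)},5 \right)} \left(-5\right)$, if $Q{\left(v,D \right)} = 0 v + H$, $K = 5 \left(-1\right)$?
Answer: $- \frac{225}{11} \approx -20.455$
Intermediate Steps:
$H = 14$ ($H = 7 \cdot 2 = 14$)
$K = -5$
$Q{\left(v,D \right)} = 14$ ($Q{\left(v,D \right)} = 0 v + 14 = 0 + 14 = 14$)
$p{\left(F \right)} = \frac{9}{5 + F}$ ($p{\left(F \right)} = \frac{14 - 5}{5 + F} = \frac{9}{5 + F}$)
$d{\left(c,U \right)} = U c$
$d{\left(p{\left(6 \right)},5 \right)} \left(-5\right) = 5 \frac{9}{5 + 6} \left(-5\right) = 5 \cdot \frac{9}{11} \left(-5\right) = \frac{45}{11} \left(-5\right) = - \frac{225}{11}$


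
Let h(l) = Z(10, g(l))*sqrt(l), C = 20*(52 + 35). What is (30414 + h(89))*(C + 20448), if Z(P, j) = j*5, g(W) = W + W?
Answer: 674825832 + 19747320*sqrt(89) ≈ 8.6112e+8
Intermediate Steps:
g(W) = 2*W
Z(P, j) = 5*j
C = 1740 (C = 20*87 = 1740)
h(l) = 10*l**(3/2) (h(l) = (5*(2*l))*sqrt(l) = (10*l)*sqrt(l) = 10*l**(3/2))
(30414 + h(89))*(C + 20448) = (30414 + 10*89**(3/2))*(1740 + 20448) = (30414 + 10*(89*sqrt(89)))*22188 = (30414 + 890*sqrt(89))*22188 = 674825832 + 19747320*sqrt(89)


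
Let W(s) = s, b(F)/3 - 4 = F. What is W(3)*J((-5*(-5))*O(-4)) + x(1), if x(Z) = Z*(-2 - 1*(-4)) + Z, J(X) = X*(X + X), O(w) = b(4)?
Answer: 2160003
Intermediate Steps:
b(F) = 12 + 3*F
O(w) = 24 (O(w) = 12 + 3*4 = 12 + 12 = 24)
J(X) = 2*X**2 (J(X) = X*(2*X) = 2*X**2)
x(Z) = 3*Z (x(Z) = Z*(-2 + 4) + Z = Z*2 + Z = 2*Z + Z = 3*Z)
W(3)*J((-5*(-5))*O(-4)) + x(1) = 3*(2*(-5*(-5)*24)**2) + 3*1 = 3*(2*(25*24)**2) + 3 = 3*(2*600**2) + 3 = 3*(2*360000) + 3 = 3*720000 + 3 = 2160000 + 3 = 2160003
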